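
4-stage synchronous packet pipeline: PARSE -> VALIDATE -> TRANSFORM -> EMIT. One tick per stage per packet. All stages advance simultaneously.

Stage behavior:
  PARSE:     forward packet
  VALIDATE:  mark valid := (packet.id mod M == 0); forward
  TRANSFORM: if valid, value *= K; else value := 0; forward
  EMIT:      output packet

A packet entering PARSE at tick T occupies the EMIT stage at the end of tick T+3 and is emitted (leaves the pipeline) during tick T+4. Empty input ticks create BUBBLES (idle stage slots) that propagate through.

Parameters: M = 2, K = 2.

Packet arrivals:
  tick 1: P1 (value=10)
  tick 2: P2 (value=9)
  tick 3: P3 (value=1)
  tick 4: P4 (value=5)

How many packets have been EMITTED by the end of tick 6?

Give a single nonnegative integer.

Tick 1: [PARSE:P1(v=10,ok=F), VALIDATE:-, TRANSFORM:-, EMIT:-] out:-; in:P1
Tick 2: [PARSE:P2(v=9,ok=F), VALIDATE:P1(v=10,ok=F), TRANSFORM:-, EMIT:-] out:-; in:P2
Tick 3: [PARSE:P3(v=1,ok=F), VALIDATE:P2(v=9,ok=T), TRANSFORM:P1(v=0,ok=F), EMIT:-] out:-; in:P3
Tick 4: [PARSE:P4(v=5,ok=F), VALIDATE:P3(v=1,ok=F), TRANSFORM:P2(v=18,ok=T), EMIT:P1(v=0,ok=F)] out:-; in:P4
Tick 5: [PARSE:-, VALIDATE:P4(v=5,ok=T), TRANSFORM:P3(v=0,ok=F), EMIT:P2(v=18,ok=T)] out:P1(v=0); in:-
Tick 6: [PARSE:-, VALIDATE:-, TRANSFORM:P4(v=10,ok=T), EMIT:P3(v=0,ok=F)] out:P2(v=18); in:-
Emitted by tick 6: ['P1', 'P2']

Answer: 2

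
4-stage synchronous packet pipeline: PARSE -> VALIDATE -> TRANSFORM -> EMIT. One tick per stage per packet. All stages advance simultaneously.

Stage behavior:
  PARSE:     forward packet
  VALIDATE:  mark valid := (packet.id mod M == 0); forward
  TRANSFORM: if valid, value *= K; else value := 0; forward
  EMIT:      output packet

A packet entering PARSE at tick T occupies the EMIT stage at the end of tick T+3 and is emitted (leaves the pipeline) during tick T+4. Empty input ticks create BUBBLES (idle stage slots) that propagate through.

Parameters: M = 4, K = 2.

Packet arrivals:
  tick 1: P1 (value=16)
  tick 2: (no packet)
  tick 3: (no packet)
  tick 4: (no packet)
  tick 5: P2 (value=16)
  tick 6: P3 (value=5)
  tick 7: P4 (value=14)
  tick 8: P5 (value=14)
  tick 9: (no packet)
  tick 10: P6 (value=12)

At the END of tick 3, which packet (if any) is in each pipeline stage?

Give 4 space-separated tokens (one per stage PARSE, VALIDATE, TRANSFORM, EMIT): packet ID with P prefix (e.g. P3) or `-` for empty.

Answer: - - P1 -

Derivation:
Tick 1: [PARSE:P1(v=16,ok=F), VALIDATE:-, TRANSFORM:-, EMIT:-] out:-; in:P1
Tick 2: [PARSE:-, VALIDATE:P1(v=16,ok=F), TRANSFORM:-, EMIT:-] out:-; in:-
Tick 3: [PARSE:-, VALIDATE:-, TRANSFORM:P1(v=0,ok=F), EMIT:-] out:-; in:-
At end of tick 3: ['-', '-', 'P1', '-']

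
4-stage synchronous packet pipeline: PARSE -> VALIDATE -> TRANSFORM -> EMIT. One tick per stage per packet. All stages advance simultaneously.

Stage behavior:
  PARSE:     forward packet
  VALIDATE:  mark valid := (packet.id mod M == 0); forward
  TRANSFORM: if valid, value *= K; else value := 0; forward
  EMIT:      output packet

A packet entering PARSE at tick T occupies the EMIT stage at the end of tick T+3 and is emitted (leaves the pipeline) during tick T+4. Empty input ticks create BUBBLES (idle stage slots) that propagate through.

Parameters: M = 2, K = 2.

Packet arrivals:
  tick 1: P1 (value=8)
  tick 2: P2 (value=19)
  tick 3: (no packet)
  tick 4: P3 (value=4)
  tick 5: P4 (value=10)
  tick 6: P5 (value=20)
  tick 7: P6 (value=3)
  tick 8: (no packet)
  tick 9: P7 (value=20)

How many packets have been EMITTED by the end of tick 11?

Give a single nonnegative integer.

Answer: 6

Derivation:
Tick 1: [PARSE:P1(v=8,ok=F), VALIDATE:-, TRANSFORM:-, EMIT:-] out:-; in:P1
Tick 2: [PARSE:P2(v=19,ok=F), VALIDATE:P1(v=8,ok=F), TRANSFORM:-, EMIT:-] out:-; in:P2
Tick 3: [PARSE:-, VALIDATE:P2(v=19,ok=T), TRANSFORM:P1(v=0,ok=F), EMIT:-] out:-; in:-
Tick 4: [PARSE:P3(v=4,ok=F), VALIDATE:-, TRANSFORM:P2(v=38,ok=T), EMIT:P1(v=0,ok=F)] out:-; in:P3
Tick 5: [PARSE:P4(v=10,ok=F), VALIDATE:P3(v=4,ok=F), TRANSFORM:-, EMIT:P2(v=38,ok=T)] out:P1(v=0); in:P4
Tick 6: [PARSE:P5(v=20,ok=F), VALIDATE:P4(v=10,ok=T), TRANSFORM:P3(v=0,ok=F), EMIT:-] out:P2(v=38); in:P5
Tick 7: [PARSE:P6(v=3,ok=F), VALIDATE:P5(v=20,ok=F), TRANSFORM:P4(v=20,ok=T), EMIT:P3(v=0,ok=F)] out:-; in:P6
Tick 8: [PARSE:-, VALIDATE:P6(v=3,ok=T), TRANSFORM:P5(v=0,ok=F), EMIT:P4(v=20,ok=T)] out:P3(v=0); in:-
Tick 9: [PARSE:P7(v=20,ok=F), VALIDATE:-, TRANSFORM:P6(v=6,ok=T), EMIT:P5(v=0,ok=F)] out:P4(v=20); in:P7
Tick 10: [PARSE:-, VALIDATE:P7(v=20,ok=F), TRANSFORM:-, EMIT:P6(v=6,ok=T)] out:P5(v=0); in:-
Tick 11: [PARSE:-, VALIDATE:-, TRANSFORM:P7(v=0,ok=F), EMIT:-] out:P6(v=6); in:-
Emitted by tick 11: ['P1', 'P2', 'P3', 'P4', 'P5', 'P6']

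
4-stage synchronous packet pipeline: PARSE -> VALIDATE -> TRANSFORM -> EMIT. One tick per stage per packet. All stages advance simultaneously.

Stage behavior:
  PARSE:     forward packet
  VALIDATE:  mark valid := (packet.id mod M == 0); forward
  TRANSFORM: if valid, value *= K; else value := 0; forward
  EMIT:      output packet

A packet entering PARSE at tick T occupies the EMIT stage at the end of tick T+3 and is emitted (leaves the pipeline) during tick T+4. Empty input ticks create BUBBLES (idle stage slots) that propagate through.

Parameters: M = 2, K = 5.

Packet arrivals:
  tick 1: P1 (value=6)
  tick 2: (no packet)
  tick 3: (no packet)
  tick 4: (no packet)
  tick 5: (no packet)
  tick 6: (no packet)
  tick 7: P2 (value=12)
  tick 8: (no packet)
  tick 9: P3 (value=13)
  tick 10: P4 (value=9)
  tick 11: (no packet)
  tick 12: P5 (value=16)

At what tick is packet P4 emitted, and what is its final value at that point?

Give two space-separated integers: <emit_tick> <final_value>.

Answer: 14 45

Derivation:
Tick 1: [PARSE:P1(v=6,ok=F), VALIDATE:-, TRANSFORM:-, EMIT:-] out:-; in:P1
Tick 2: [PARSE:-, VALIDATE:P1(v=6,ok=F), TRANSFORM:-, EMIT:-] out:-; in:-
Tick 3: [PARSE:-, VALIDATE:-, TRANSFORM:P1(v=0,ok=F), EMIT:-] out:-; in:-
Tick 4: [PARSE:-, VALIDATE:-, TRANSFORM:-, EMIT:P1(v=0,ok=F)] out:-; in:-
Tick 5: [PARSE:-, VALIDATE:-, TRANSFORM:-, EMIT:-] out:P1(v=0); in:-
Tick 6: [PARSE:-, VALIDATE:-, TRANSFORM:-, EMIT:-] out:-; in:-
Tick 7: [PARSE:P2(v=12,ok=F), VALIDATE:-, TRANSFORM:-, EMIT:-] out:-; in:P2
Tick 8: [PARSE:-, VALIDATE:P2(v=12,ok=T), TRANSFORM:-, EMIT:-] out:-; in:-
Tick 9: [PARSE:P3(v=13,ok=F), VALIDATE:-, TRANSFORM:P2(v=60,ok=T), EMIT:-] out:-; in:P3
Tick 10: [PARSE:P4(v=9,ok=F), VALIDATE:P3(v=13,ok=F), TRANSFORM:-, EMIT:P2(v=60,ok=T)] out:-; in:P4
Tick 11: [PARSE:-, VALIDATE:P4(v=9,ok=T), TRANSFORM:P3(v=0,ok=F), EMIT:-] out:P2(v=60); in:-
Tick 12: [PARSE:P5(v=16,ok=F), VALIDATE:-, TRANSFORM:P4(v=45,ok=T), EMIT:P3(v=0,ok=F)] out:-; in:P5
Tick 13: [PARSE:-, VALIDATE:P5(v=16,ok=F), TRANSFORM:-, EMIT:P4(v=45,ok=T)] out:P3(v=0); in:-
Tick 14: [PARSE:-, VALIDATE:-, TRANSFORM:P5(v=0,ok=F), EMIT:-] out:P4(v=45); in:-
Tick 15: [PARSE:-, VALIDATE:-, TRANSFORM:-, EMIT:P5(v=0,ok=F)] out:-; in:-
Tick 16: [PARSE:-, VALIDATE:-, TRANSFORM:-, EMIT:-] out:P5(v=0); in:-
P4: arrives tick 10, valid=True (id=4, id%2=0), emit tick 14, final value 45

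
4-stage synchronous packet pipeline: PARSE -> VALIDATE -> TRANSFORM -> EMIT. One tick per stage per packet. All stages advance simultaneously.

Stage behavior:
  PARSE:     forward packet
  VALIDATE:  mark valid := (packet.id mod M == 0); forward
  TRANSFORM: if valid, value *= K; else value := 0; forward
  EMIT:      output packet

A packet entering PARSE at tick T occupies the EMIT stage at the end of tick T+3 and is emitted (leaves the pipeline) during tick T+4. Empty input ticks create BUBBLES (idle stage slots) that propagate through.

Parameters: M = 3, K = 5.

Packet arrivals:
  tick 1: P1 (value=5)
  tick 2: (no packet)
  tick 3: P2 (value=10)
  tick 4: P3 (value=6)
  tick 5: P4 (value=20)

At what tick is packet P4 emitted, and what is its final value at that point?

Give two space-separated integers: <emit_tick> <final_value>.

Tick 1: [PARSE:P1(v=5,ok=F), VALIDATE:-, TRANSFORM:-, EMIT:-] out:-; in:P1
Tick 2: [PARSE:-, VALIDATE:P1(v=5,ok=F), TRANSFORM:-, EMIT:-] out:-; in:-
Tick 3: [PARSE:P2(v=10,ok=F), VALIDATE:-, TRANSFORM:P1(v=0,ok=F), EMIT:-] out:-; in:P2
Tick 4: [PARSE:P3(v=6,ok=F), VALIDATE:P2(v=10,ok=F), TRANSFORM:-, EMIT:P1(v=0,ok=F)] out:-; in:P3
Tick 5: [PARSE:P4(v=20,ok=F), VALIDATE:P3(v=6,ok=T), TRANSFORM:P2(v=0,ok=F), EMIT:-] out:P1(v=0); in:P4
Tick 6: [PARSE:-, VALIDATE:P4(v=20,ok=F), TRANSFORM:P3(v=30,ok=T), EMIT:P2(v=0,ok=F)] out:-; in:-
Tick 7: [PARSE:-, VALIDATE:-, TRANSFORM:P4(v=0,ok=F), EMIT:P3(v=30,ok=T)] out:P2(v=0); in:-
Tick 8: [PARSE:-, VALIDATE:-, TRANSFORM:-, EMIT:P4(v=0,ok=F)] out:P3(v=30); in:-
Tick 9: [PARSE:-, VALIDATE:-, TRANSFORM:-, EMIT:-] out:P4(v=0); in:-
P4: arrives tick 5, valid=False (id=4, id%3=1), emit tick 9, final value 0

Answer: 9 0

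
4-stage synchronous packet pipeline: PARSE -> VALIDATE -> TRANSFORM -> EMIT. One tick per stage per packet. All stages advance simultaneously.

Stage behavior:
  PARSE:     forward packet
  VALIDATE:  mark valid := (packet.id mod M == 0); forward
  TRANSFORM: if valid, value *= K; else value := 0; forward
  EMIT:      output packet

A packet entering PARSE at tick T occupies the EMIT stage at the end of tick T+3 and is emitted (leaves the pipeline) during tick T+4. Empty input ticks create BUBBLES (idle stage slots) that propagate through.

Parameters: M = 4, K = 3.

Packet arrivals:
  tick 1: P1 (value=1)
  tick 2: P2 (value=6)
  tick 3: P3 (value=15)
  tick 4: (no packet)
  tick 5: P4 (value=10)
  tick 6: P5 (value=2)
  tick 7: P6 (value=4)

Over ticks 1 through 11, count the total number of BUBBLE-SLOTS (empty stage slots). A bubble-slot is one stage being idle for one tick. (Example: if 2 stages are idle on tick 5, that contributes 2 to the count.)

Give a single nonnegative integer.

Answer: 20

Derivation:
Tick 1: [PARSE:P1(v=1,ok=F), VALIDATE:-, TRANSFORM:-, EMIT:-] out:-; bubbles=3
Tick 2: [PARSE:P2(v=6,ok=F), VALIDATE:P1(v=1,ok=F), TRANSFORM:-, EMIT:-] out:-; bubbles=2
Tick 3: [PARSE:P3(v=15,ok=F), VALIDATE:P2(v=6,ok=F), TRANSFORM:P1(v=0,ok=F), EMIT:-] out:-; bubbles=1
Tick 4: [PARSE:-, VALIDATE:P3(v=15,ok=F), TRANSFORM:P2(v=0,ok=F), EMIT:P1(v=0,ok=F)] out:-; bubbles=1
Tick 5: [PARSE:P4(v=10,ok=F), VALIDATE:-, TRANSFORM:P3(v=0,ok=F), EMIT:P2(v=0,ok=F)] out:P1(v=0); bubbles=1
Tick 6: [PARSE:P5(v=2,ok=F), VALIDATE:P4(v=10,ok=T), TRANSFORM:-, EMIT:P3(v=0,ok=F)] out:P2(v=0); bubbles=1
Tick 7: [PARSE:P6(v=4,ok=F), VALIDATE:P5(v=2,ok=F), TRANSFORM:P4(v=30,ok=T), EMIT:-] out:P3(v=0); bubbles=1
Tick 8: [PARSE:-, VALIDATE:P6(v=4,ok=F), TRANSFORM:P5(v=0,ok=F), EMIT:P4(v=30,ok=T)] out:-; bubbles=1
Tick 9: [PARSE:-, VALIDATE:-, TRANSFORM:P6(v=0,ok=F), EMIT:P5(v=0,ok=F)] out:P4(v=30); bubbles=2
Tick 10: [PARSE:-, VALIDATE:-, TRANSFORM:-, EMIT:P6(v=0,ok=F)] out:P5(v=0); bubbles=3
Tick 11: [PARSE:-, VALIDATE:-, TRANSFORM:-, EMIT:-] out:P6(v=0); bubbles=4
Total bubble-slots: 20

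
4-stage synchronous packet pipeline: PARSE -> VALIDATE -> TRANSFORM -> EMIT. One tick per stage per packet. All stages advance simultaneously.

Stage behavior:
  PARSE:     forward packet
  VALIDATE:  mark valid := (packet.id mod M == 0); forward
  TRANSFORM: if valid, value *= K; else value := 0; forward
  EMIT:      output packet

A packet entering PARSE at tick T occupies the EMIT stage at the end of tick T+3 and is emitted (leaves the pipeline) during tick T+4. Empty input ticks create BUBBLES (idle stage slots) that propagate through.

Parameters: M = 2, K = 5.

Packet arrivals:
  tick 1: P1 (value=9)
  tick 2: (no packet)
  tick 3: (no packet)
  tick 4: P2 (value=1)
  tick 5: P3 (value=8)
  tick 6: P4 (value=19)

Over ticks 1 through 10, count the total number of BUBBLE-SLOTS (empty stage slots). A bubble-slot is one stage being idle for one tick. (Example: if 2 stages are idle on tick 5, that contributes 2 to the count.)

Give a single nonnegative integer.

Tick 1: [PARSE:P1(v=9,ok=F), VALIDATE:-, TRANSFORM:-, EMIT:-] out:-; bubbles=3
Tick 2: [PARSE:-, VALIDATE:P1(v=9,ok=F), TRANSFORM:-, EMIT:-] out:-; bubbles=3
Tick 3: [PARSE:-, VALIDATE:-, TRANSFORM:P1(v=0,ok=F), EMIT:-] out:-; bubbles=3
Tick 4: [PARSE:P2(v=1,ok=F), VALIDATE:-, TRANSFORM:-, EMIT:P1(v=0,ok=F)] out:-; bubbles=2
Tick 5: [PARSE:P3(v=8,ok=F), VALIDATE:P2(v=1,ok=T), TRANSFORM:-, EMIT:-] out:P1(v=0); bubbles=2
Tick 6: [PARSE:P4(v=19,ok=F), VALIDATE:P3(v=8,ok=F), TRANSFORM:P2(v=5,ok=T), EMIT:-] out:-; bubbles=1
Tick 7: [PARSE:-, VALIDATE:P4(v=19,ok=T), TRANSFORM:P3(v=0,ok=F), EMIT:P2(v=5,ok=T)] out:-; bubbles=1
Tick 8: [PARSE:-, VALIDATE:-, TRANSFORM:P4(v=95,ok=T), EMIT:P3(v=0,ok=F)] out:P2(v=5); bubbles=2
Tick 9: [PARSE:-, VALIDATE:-, TRANSFORM:-, EMIT:P4(v=95,ok=T)] out:P3(v=0); bubbles=3
Tick 10: [PARSE:-, VALIDATE:-, TRANSFORM:-, EMIT:-] out:P4(v=95); bubbles=4
Total bubble-slots: 24

Answer: 24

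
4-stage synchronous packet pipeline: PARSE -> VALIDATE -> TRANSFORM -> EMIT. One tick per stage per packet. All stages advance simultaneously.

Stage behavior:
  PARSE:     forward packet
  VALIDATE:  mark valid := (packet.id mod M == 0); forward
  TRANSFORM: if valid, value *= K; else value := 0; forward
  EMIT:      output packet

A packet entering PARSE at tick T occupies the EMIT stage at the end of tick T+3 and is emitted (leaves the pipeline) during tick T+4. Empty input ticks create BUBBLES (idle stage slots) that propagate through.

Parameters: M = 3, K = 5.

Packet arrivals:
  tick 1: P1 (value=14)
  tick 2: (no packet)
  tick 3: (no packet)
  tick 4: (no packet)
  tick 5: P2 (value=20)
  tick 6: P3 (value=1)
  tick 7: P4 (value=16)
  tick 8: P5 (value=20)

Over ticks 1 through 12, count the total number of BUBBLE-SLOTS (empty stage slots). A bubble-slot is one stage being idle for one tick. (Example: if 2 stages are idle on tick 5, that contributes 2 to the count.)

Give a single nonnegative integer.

Tick 1: [PARSE:P1(v=14,ok=F), VALIDATE:-, TRANSFORM:-, EMIT:-] out:-; bubbles=3
Tick 2: [PARSE:-, VALIDATE:P1(v=14,ok=F), TRANSFORM:-, EMIT:-] out:-; bubbles=3
Tick 3: [PARSE:-, VALIDATE:-, TRANSFORM:P1(v=0,ok=F), EMIT:-] out:-; bubbles=3
Tick 4: [PARSE:-, VALIDATE:-, TRANSFORM:-, EMIT:P1(v=0,ok=F)] out:-; bubbles=3
Tick 5: [PARSE:P2(v=20,ok=F), VALIDATE:-, TRANSFORM:-, EMIT:-] out:P1(v=0); bubbles=3
Tick 6: [PARSE:P3(v=1,ok=F), VALIDATE:P2(v=20,ok=F), TRANSFORM:-, EMIT:-] out:-; bubbles=2
Tick 7: [PARSE:P4(v=16,ok=F), VALIDATE:P3(v=1,ok=T), TRANSFORM:P2(v=0,ok=F), EMIT:-] out:-; bubbles=1
Tick 8: [PARSE:P5(v=20,ok=F), VALIDATE:P4(v=16,ok=F), TRANSFORM:P3(v=5,ok=T), EMIT:P2(v=0,ok=F)] out:-; bubbles=0
Tick 9: [PARSE:-, VALIDATE:P5(v=20,ok=F), TRANSFORM:P4(v=0,ok=F), EMIT:P3(v=5,ok=T)] out:P2(v=0); bubbles=1
Tick 10: [PARSE:-, VALIDATE:-, TRANSFORM:P5(v=0,ok=F), EMIT:P4(v=0,ok=F)] out:P3(v=5); bubbles=2
Tick 11: [PARSE:-, VALIDATE:-, TRANSFORM:-, EMIT:P5(v=0,ok=F)] out:P4(v=0); bubbles=3
Tick 12: [PARSE:-, VALIDATE:-, TRANSFORM:-, EMIT:-] out:P5(v=0); bubbles=4
Total bubble-slots: 28

Answer: 28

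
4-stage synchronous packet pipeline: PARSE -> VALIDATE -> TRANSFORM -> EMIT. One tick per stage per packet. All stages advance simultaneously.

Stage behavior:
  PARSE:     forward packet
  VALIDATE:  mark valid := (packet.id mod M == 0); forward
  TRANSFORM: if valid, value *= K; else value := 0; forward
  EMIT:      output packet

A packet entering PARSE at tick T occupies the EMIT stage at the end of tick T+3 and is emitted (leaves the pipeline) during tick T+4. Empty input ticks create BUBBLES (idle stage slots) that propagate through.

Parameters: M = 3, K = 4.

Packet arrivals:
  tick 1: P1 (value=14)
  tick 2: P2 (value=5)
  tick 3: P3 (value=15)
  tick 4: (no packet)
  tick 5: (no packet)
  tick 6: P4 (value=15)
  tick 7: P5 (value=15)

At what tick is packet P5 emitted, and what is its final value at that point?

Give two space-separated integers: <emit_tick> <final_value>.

Answer: 11 0

Derivation:
Tick 1: [PARSE:P1(v=14,ok=F), VALIDATE:-, TRANSFORM:-, EMIT:-] out:-; in:P1
Tick 2: [PARSE:P2(v=5,ok=F), VALIDATE:P1(v=14,ok=F), TRANSFORM:-, EMIT:-] out:-; in:P2
Tick 3: [PARSE:P3(v=15,ok=F), VALIDATE:P2(v=5,ok=F), TRANSFORM:P1(v=0,ok=F), EMIT:-] out:-; in:P3
Tick 4: [PARSE:-, VALIDATE:P3(v=15,ok=T), TRANSFORM:P2(v=0,ok=F), EMIT:P1(v=0,ok=F)] out:-; in:-
Tick 5: [PARSE:-, VALIDATE:-, TRANSFORM:P3(v=60,ok=T), EMIT:P2(v=0,ok=F)] out:P1(v=0); in:-
Tick 6: [PARSE:P4(v=15,ok=F), VALIDATE:-, TRANSFORM:-, EMIT:P3(v=60,ok=T)] out:P2(v=0); in:P4
Tick 7: [PARSE:P5(v=15,ok=F), VALIDATE:P4(v=15,ok=F), TRANSFORM:-, EMIT:-] out:P3(v=60); in:P5
Tick 8: [PARSE:-, VALIDATE:P5(v=15,ok=F), TRANSFORM:P4(v=0,ok=F), EMIT:-] out:-; in:-
Tick 9: [PARSE:-, VALIDATE:-, TRANSFORM:P5(v=0,ok=F), EMIT:P4(v=0,ok=F)] out:-; in:-
Tick 10: [PARSE:-, VALIDATE:-, TRANSFORM:-, EMIT:P5(v=0,ok=F)] out:P4(v=0); in:-
Tick 11: [PARSE:-, VALIDATE:-, TRANSFORM:-, EMIT:-] out:P5(v=0); in:-
P5: arrives tick 7, valid=False (id=5, id%3=2), emit tick 11, final value 0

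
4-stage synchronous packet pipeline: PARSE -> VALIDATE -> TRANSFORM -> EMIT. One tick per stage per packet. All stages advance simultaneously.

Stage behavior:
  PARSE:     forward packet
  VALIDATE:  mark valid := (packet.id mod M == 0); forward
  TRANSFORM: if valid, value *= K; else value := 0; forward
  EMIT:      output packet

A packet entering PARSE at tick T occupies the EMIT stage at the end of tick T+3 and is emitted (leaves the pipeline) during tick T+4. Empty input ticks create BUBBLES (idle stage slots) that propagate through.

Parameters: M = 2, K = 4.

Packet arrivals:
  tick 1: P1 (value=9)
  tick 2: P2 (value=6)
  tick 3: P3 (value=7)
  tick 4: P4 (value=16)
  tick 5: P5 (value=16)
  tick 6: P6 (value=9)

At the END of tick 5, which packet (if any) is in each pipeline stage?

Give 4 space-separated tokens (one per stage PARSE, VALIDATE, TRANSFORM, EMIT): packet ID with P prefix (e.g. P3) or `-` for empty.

Tick 1: [PARSE:P1(v=9,ok=F), VALIDATE:-, TRANSFORM:-, EMIT:-] out:-; in:P1
Tick 2: [PARSE:P2(v=6,ok=F), VALIDATE:P1(v=9,ok=F), TRANSFORM:-, EMIT:-] out:-; in:P2
Tick 3: [PARSE:P3(v=7,ok=F), VALIDATE:P2(v=6,ok=T), TRANSFORM:P1(v=0,ok=F), EMIT:-] out:-; in:P3
Tick 4: [PARSE:P4(v=16,ok=F), VALIDATE:P3(v=7,ok=F), TRANSFORM:P2(v=24,ok=T), EMIT:P1(v=0,ok=F)] out:-; in:P4
Tick 5: [PARSE:P5(v=16,ok=F), VALIDATE:P4(v=16,ok=T), TRANSFORM:P3(v=0,ok=F), EMIT:P2(v=24,ok=T)] out:P1(v=0); in:P5
At end of tick 5: ['P5', 'P4', 'P3', 'P2']

Answer: P5 P4 P3 P2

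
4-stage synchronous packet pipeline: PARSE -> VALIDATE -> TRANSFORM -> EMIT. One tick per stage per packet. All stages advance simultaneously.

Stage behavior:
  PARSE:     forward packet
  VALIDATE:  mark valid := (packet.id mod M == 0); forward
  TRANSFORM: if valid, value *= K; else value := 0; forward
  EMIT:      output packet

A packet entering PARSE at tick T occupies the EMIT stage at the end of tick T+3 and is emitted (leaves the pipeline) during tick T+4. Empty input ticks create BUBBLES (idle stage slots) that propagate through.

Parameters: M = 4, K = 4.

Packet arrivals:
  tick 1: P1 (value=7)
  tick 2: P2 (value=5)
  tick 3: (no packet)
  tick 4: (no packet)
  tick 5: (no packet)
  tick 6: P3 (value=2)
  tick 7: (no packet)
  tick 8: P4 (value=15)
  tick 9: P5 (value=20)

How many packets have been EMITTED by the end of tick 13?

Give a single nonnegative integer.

Tick 1: [PARSE:P1(v=7,ok=F), VALIDATE:-, TRANSFORM:-, EMIT:-] out:-; in:P1
Tick 2: [PARSE:P2(v=5,ok=F), VALIDATE:P1(v=7,ok=F), TRANSFORM:-, EMIT:-] out:-; in:P2
Tick 3: [PARSE:-, VALIDATE:P2(v=5,ok=F), TRANSFORM:P1(v=0,ok=F), EMIT:-] out:-; in:-
Tick 4: [PARSE:-, VALIDATE:-, TRANSFORM:P2(v=0,ok=F), EMIT:P1(v=0,ok=F)] out:-; in:-
Tick 5: [PARSE:-, VALIDATE:-, TRANSFORM:-, EMIT:P2(v=0,ok=F)] out:P1(v=0); in:-
Tick 6: [PARSE:P3(v=2,ok=F), VALIDATE:-, TRANSFORM:-, EMIT:-] out:P2(v=0); in:P3
Tick 7: [PARSE:-, VALIDATE:P3(v=2,ok=F), TRANSFORM:-, EMIT:-] out:-; in:-
Tick 8: [PARSE:P4(v=15,ok=F), VALIDATE:-, TRANSFORM:P3(v=0,ok=F), EMIT:-] out:-; in:P4
Tick 9: [PARSE:P5(v=20,ok=F), VALIDATE:P4(v=15,ok=T), TRANSFORM:-, EMIT:P3(v=0,ok=F)] out:-; in:P5
Tick 10: [PARSE:-, VALIDATE:P5(v=20,ok=F), TRANSFORM:P4(v=60,ok=T), EMIT:-] out:P3(v=0); in:-
Tick 11: [PARSE:-, VALIDATE:-, TRANSFORM:P5(v=0,ok=F), EMIT:P4(v=60,ok=T)] out:-; in:-
Tick 12: [PARSE:-, VALIDATE:-, TRANSFORM:-, EMIT:P5(v=0,ok=F)] out:P4(v=60); in:-
Tick 13: [PARSE:-, VALIDATE:-, TRANSFORM:-, EMIT:-] out:P5(v=0); in:-
Emitted by tick 13: ['P1', 'P2', 'P3', 'P4', 'P5']

Answer: 5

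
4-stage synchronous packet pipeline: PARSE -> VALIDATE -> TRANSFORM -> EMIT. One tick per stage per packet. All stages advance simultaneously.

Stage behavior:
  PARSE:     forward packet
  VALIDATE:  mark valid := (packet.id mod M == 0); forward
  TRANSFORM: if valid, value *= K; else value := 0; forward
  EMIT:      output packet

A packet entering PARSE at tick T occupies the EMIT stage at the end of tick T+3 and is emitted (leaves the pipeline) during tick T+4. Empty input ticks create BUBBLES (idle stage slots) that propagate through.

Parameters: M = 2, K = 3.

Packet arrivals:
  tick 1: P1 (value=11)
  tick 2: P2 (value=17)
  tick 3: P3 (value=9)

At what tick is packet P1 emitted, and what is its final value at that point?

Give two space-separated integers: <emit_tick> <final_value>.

Tick 1: [PARSE:P1(v=11,ok=F), VALIDATE:-, TRANSFORM:-, EMIT:-] out:-; in:P1
Tick 2: [PARSE:P2(v=17,ok=F), VALIDATE:P1(v=11,ok=F), TRANSFORM:-, EMIT:-] out:-; in:P2
Tick 3: [PARSE:P3(v=9,ok=F), VALIDATE:P2(v=17,ok=T), TRANSFORM:P1(v=0,ok=F), EMIT:-] out:-; in:P3
Tick 4: [PARSE:-, VALIDATE:P3(v=9,ok=F), TRANSFORM:P2(v=51,ok=T), EMIT:P1(v=0,ok=F)] out:-; in:-
Tick 5: [PARSE:-, VALIDATE:-, TRANSFORM:P3(v=0,ok=F), EMIT:P2(v=51,ok=T)] out:P1(v=0); in:-
Tick 6: [PARSE:-, VALIDATE:-, TRANSFORM:-, EMIT:P3(v=0,ok=F)] out:P2(v=51); in:-
Tick 7: [PARSE:-, VALIDATE:-, TRANSFORM:-, EMIT:-] out:P3(v=0); in:-
P1: arrives tick 1, valid=False (id=1, id%2=1), emit tick 5, final value 0

Answer: 5 0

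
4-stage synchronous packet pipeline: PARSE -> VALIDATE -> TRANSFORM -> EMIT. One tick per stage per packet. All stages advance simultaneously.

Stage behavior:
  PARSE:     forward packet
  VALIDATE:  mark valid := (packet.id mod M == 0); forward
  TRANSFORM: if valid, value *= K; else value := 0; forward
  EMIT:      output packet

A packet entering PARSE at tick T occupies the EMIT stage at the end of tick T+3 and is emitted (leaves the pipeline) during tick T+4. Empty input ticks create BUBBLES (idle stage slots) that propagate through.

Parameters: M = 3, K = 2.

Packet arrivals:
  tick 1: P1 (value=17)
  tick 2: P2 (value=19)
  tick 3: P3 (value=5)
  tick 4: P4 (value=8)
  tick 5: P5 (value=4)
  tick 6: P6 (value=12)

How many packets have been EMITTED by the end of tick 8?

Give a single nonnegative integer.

Tick 1: [PARSE:P1(v=17,ok=F), VALIDATE:-, TRANSFORM:-, EMIT:-] out:-; in:P1
Tick 2: [PARSE:P2(v=19,ok=F), VALIDATE:P1(v=17,ok=F), TRANSFORM:-, EMIT:-] out:-; in:P2
Tick 3: [PARSE:P3(v=5,ok=F), VALIDATE:P2(v=19,ok=F), TRANSFORM:P1(v=0,ok=F), EMIT:-] out:-; in:P3
Tick 4: [PARSE:P4(v=8,ok=F), VALIDATE:P3(v=5,ok=T), TRANSFORM:P2(v=0,ok=F), EMIT:P1(v=0,ok=F)] out:-; in:P4
Tick 5: [PARSE:P5(v=4,ok=F), VALIDATE:P4(v=8,ok=F), TRANSFORM:P3(v=10,ok=T), EMIT:P2(v=0,ok=F)] out:P1(v=0); in:P5
Tick 6: [PARSE:P6(v=12,ok=F), VALIDATE:P5(v=4,ok=F), TRANSFORM:P4(v=0,ok=F), EMIT:P3(v=10,ok=T)] out:P2(v=0); in:P6
Tick 7: [PARSE:-, VALIDATE:P6(v=12,ok=T), TRANSFORM:P5(v=0,ok=F), EMIT:P4(v=0,ok=F)] out:P3(v=10); in:-
Tick 8: [PARSE:-, VALIDATE:-, TRANSFORM:P6(v=24,ok=T), EMIT:P5(v=0,ok=F)] out:P4(v=0); in:-
Emitted by tick 8: ['P1', 'P2', 'P3', 'P4']

Answer: 4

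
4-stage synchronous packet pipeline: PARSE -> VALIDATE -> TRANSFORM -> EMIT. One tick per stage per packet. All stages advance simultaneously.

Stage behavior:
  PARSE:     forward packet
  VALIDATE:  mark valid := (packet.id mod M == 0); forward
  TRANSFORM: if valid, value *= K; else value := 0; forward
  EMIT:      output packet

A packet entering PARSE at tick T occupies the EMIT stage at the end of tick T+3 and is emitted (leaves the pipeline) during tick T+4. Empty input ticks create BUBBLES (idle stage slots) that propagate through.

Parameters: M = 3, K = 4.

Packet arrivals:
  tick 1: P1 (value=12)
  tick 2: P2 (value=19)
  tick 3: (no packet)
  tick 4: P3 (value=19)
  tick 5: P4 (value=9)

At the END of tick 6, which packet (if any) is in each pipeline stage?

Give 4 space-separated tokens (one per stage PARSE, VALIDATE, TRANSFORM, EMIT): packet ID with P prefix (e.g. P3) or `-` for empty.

Tick 1: [PARSE:P1(v=12,ok=F), VALIDATE:-, TRANSFORM:-, EMIT:-] out:-; in:P1
Tick 2: [PARSE:P2(v=19,ok=F), VALIDATE:P1(v=12,ok=F), TRANSFORM:-, EMIT:-] out:-; in:P2
Tick 3: [PARSE:-, VALIDATE:P2(v=19,ok=F), TRANSFORM:P1(v=0,ok=F), EMIT:-] out:-; in:-
Tick 4: [PARSE:P3(v=19,ok=F), VALIDATE:-, TRANSFORM:P2(v=0,ok=F), EMIT:P1(v=0,ok=F)] out:-; in:P3
Tick 5: [PARSE:P4(v=9,ok=F), VALIDATE:P3(v=19,ok=T), TRANSFORM:-, EMIT:P2(v=0,ok=F)] out:P1(v=0); in:P4
Tick 6: [PARSE:-, VALIDATE:P4(v=9,ok=F), TRANSFORM:P3(v=76,ok=T), EMIT:-] out:P2(v=0); in:-
At end of tick 6: ['-', 'P4', 'P3', '-']

Answer: - P4 P3 -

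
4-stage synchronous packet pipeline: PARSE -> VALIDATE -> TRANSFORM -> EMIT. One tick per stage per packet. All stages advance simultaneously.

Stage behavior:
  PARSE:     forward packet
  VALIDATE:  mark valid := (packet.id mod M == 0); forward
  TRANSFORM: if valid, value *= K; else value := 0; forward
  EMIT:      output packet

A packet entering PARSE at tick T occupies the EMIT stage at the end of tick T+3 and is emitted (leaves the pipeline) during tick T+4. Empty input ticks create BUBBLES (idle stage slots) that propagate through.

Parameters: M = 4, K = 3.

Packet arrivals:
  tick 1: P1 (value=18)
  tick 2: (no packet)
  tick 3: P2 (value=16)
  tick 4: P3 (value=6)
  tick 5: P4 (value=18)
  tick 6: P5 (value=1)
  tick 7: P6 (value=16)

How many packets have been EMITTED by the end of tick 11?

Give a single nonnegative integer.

Answer: 6

Derivation:
Tick 1: [PARSE:P1(v=18,ok=F), VALIDATE:-, TRANSFORM:-, EMIT:-] out:-; in:P1
Tick 2: [PARSE:-, VALIDATE:P1(v=18,ok=F), TRANSFORM:-, EMIT:-] out:-; in:-
Tick 3: [PARSE:P2(v=16,ok=F), VALIDATE:-, TRANSFORM:P1(v=0,ok=F), EMIT:-] out:-; in:P2
Tick 4: [PARSE:P3(v=6,ok=F), VALIDATE:P2(v=16,ok=F), TRANSFORM:-, EMIT:P1(v=0,ok=F)] out:-; in:P3
Tick 5: [PARSE:P4(v=18,ok=F), VALIDATE:P3(v=6,ok=F), TRANSFORM:P2(v=0,ok=F), EMIT:-] out:P1(v=0); in:P4
Tick 6: [PARSE:P5(v=1,ok=F), VALIDATE:P4(v=18,ok=T), TRANSFORM:P3(v=0,ok=F), EMIT:P2(v=0,ok=F)] out:-; in:P5
Tick 7: [PARSE:P6(v=16,ok=F), VALIDATE:P5(v=1,ok=F), TRANSFORM:P4(v=54,ok=T), EMIT:P3(v=0,ok=F)] out:P2(v=0); in:P6
Tick 8: [PARSE:-, VALIDATE:P6(v=16,ok=F), TRANSFORM:P5(v=0,ok=F), EMIT:P4(v=54,ok=T)] out:P3(v=0); in:-
Tick 9: [PARSE:-, VALIDATE:-, TRANSFORM:P6(v=0,ok=F), EMIT:P5(v=0,ok=F)] out:P4(v=54); in:-
Tick 10: [PARSE:-, VALIDATE:-, TRANSFORM:-, EMIT:P6(v=0,ok=F)] out:P5(v=0); in:-
Tick 11: [PARSE:-, VALIDATE:-, TRANSFORM:-, EMIT:-] out:P6(v=0); in:-
Emitted by tick 11: ['P1', 'P2', 'P3', 'P4', 'P5', 'P6']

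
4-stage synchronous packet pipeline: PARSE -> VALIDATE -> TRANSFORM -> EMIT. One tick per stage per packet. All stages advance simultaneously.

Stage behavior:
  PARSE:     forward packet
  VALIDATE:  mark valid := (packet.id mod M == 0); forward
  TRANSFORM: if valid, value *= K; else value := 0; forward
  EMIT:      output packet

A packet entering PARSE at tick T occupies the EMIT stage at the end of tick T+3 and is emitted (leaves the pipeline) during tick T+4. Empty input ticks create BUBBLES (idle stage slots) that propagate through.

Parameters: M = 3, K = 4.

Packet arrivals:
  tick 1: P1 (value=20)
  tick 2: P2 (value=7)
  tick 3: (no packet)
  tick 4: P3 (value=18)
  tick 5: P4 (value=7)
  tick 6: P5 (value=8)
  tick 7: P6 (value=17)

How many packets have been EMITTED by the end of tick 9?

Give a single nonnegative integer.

Answer: 4

Derivation:
Tick 1: [PARSE:P1(v=20,ok=F), VALIDATE:-, TRANSFORM:-, EMIT:-] out:-; in:P1
Tick 2: [PARSE:P2(v=7,ok=F), VALIDATE:P1(v=20,ok=F), TRANSFORM:-, EMIT:-] out:-; in:P2
Tick 3: [PARSE:-, VALIDATE:P2(v=7,ok=F), TRANSFORM:P1(v=0,ok=F), EMIT:-] out:-; in:-
Tick 4: [PARSE:P3(v=18,ok=F), VALIDATE:-, TRANSFORM:P2(v=0,ok=F), EMIT:P1(v=0,ok=F)] out:-; in:P3
Tick 5: [PARSE:P4(v=7,ok=F), VALIDATE:P3(v=18,ok=T), TRANSFORM:-, EMIT:P2(v=0,ok=F)] out:P1(v=0); in:P4
Tick 6: [PARSE:P5(v=8,ok=F), VALIDATE:P4(v=7,ok=F), TRANSFORM:P3(v=72,ok=T), EMIT:-] out:P2(v=0); in:P5
Tick 7: [PARSE:P6(v=17,ok=F), VALIDATE:P5(v=8,ok=F), TRANSFORM:P4(v=0,ok=F), EMIT:P3(v=72,ok=T)] out:-; in:P6
Tick 8: [PARSE:-, VALIDATE:P6(v=17,ok=T), TRANSFORM:P5(v=0,ok=F), EMIT:P4(v=0,ok=F)] out:P3(v=72); in:-
Tick 9: [PARSE:-, VALIDATE:-, TRANSFORM:P6(v=68,ok=T), EMIT:P5(v=0,ok=F)] out:P4(v=0); in:-
Emitted by tick 9: ['P1', 'P2', 'P3', 'P4']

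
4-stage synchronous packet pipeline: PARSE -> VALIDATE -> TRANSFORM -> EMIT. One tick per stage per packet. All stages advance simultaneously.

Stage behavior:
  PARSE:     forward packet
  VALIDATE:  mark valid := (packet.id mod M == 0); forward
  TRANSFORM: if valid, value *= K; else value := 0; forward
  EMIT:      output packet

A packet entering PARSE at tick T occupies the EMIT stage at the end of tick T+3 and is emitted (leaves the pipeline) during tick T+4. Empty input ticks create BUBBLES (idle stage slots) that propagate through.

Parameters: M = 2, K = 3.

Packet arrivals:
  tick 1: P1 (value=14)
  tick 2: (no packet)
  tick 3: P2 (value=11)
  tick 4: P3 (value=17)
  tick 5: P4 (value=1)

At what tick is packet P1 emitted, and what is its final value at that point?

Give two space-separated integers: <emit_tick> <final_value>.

Answer: 5 0

Derivation:
Tick 1: [PARSE:P1(v=14,ok=F), VALIDATE:-, TRANSFORM:-, EMIT:-] out:-; in:P1
Tick 2: [PARSE:-, VALIDATE:P1(v=14,ok=F), TRANSFORM:-, EMIT:-] out:-; in:-
Tick 3: [PARSE:P2(v=11,ok=F), VALIDATE:-, TRANSFORM:P1(v=0,ok=F), EMIT:-] out:-; in:P2
Tick 4: [PARSE:P3(v=17,ok=F), VALIDATE:P2(v=11,ok=T), TRANSFORM:-, EMIT:P1(v=0,ok=F)] out:-; in:P3
Tick 5: [PARSE:P4(v=1,ok=F), VALIDATE:P3(v=17,ok=F), TRANSFORM:P2(v=33,ok=T), EMIT:-] out:P1(v=0); in:P4
Tick 6: [PARSE:-, VALIDATE:P4(v=1,ok=T), TRANSFORM:P3(v=0,ok=F), EMIT:P2(v=33,ok=T)] out:-; in:-
Tick 7: [PARSE:-, VALIDATE:-, TRANSFORM:P4(v=3,ok=T), EMIT:P3(v=0,ok=F)] out:P2(v=33); in:-
Tick 8: [PARSE:-, VALIDATE:-, TRANSFORM:-, EMIT:P4(v=3,ok=T)] out:P3(v=0); in:-
Tick 9: [PARSE:-, VALIDATE:-, TRANSFORM:-, EMIT:-] out:P4(v=3); in:-
P1: arrives tick 1, valid=False (id=1, id%2=1), emit tick 5, final value 0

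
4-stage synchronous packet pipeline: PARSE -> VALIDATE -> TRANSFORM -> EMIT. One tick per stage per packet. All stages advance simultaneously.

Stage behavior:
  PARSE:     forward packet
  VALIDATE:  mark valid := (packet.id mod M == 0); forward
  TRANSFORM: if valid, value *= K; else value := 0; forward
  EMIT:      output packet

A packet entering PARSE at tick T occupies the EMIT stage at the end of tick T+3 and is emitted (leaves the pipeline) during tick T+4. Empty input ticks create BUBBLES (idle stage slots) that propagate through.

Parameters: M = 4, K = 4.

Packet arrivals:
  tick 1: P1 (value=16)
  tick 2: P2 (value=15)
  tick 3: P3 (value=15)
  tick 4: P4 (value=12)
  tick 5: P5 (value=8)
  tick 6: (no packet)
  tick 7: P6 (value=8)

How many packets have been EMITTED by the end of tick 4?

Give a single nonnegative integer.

Tick 1: [PARSE:P1(v=16,ok=F), VALIDATE:-, TRANSFORM:-, EMIT:-] out:-; in:P1
Tick 2: [PARSE:P2(v=15,ok=F), VALIDATE:P1(v=16,ok=F), TRANSFORM:-, EMIT:-] out:-; in:P2
Tick 3: [PARSE:P3(v=15,ok=F), VALIDATE:P2(v=15,ok=F), TRANSFORM:P1(v=0,ok=F), EMIT:-] out:-; in:P3
Tick 4: [PARSE:P4(v=12,ok=F), VALIDATE:P3(v=15,ok=F), TRANSFORM:P2(v=0,ok=F), EMIT:P1(v=0,ok=F)] out:-; in:P4
Emitted by tick 4: []

Answer: 0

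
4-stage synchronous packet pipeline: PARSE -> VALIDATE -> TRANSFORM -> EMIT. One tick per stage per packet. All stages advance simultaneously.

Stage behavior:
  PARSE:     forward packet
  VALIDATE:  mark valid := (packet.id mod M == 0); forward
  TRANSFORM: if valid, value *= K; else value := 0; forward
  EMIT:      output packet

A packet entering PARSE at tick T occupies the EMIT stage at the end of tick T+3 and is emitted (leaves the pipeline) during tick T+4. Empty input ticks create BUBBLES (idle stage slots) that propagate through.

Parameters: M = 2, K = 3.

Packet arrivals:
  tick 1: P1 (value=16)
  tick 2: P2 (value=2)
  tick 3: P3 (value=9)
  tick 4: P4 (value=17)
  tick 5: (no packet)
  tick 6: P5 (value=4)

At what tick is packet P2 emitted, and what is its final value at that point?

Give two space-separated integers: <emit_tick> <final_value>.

Answer: 6 6

Derivation:
Tick 1: [PARSE:P1(v=16,ok=F), VALIDATE:-, TRANSFORM:-, EMIT:-] out:-; in:P1
Tick 2: [PARSE:P2(v=2,ok=F), VALIDATE:P1(v=16,ok=F), TRANSFORM:-, EMIT:-] out:-; in:P2
Tick 3: [PARSE:P3(v=9,ok=F), VALIDATE:P2(v=2,ok=T), TRANSFORM:P1(v=0,ok=F), EMIT:-] out:-; in:P3
Tick 4: [PARSE:P4(v=17,ok=F), VALIDATE:P3(v=9,ok=F), TRANSFORM:P2(v=6,ok=T), EMIT:P1(v=0,ok=F)] out:-; in:P4
Tick 5: [PARSE:-, VALIDATE:P4(v=17,ok=T), TRANSFORM:P3(v=0,ok=F), EMIT:P2(v=6,ok=T)] out:P1(v=0); in:-
Tick 6: [PARSE:P5(v=4,ok=F), VALIDATE:-, TRANSFORM:P4(v=51,ok=T), EMIT:P3(v=0,ok=F)] out:P2(v=6); in:P5
Tick 7: [PARSE:-, VALIDATE:P5(v=4,ok=F), TRANSFORM:-, EMIT:P4(v=51,ok=T)] out:P3(v=0); in:-
Tick 8: [PARSE:-, VALIDATE:-, TRANSFORM:P5(v=0,ok=F), EMIT:-] out:P4(v=51); in:-
Tick 9: [PARSE:-, VALIDATE:-, TRANSFORM:-, EMIT:P5(v=0,ok=F)] out:-; in:-
Tick 10: [PARSE:-, VALIDATE:-, TRANSFORM:-, EMIT:-] out:P5(v=0); in:-
P2: arrives tick 2, valid=True (id=2, id%2=0), emit tick 6, final value 6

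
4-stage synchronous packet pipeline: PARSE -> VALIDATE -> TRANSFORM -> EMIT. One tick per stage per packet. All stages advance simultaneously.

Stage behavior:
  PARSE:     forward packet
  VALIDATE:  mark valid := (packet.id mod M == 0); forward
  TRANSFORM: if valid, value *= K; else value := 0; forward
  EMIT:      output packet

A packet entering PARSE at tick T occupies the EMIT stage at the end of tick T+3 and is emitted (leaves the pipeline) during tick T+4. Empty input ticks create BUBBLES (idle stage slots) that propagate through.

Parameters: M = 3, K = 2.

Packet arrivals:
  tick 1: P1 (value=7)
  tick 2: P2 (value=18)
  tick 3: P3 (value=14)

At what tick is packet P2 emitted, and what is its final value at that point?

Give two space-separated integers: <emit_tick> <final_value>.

Answer: 6 0

Derivation:
Tick 1: [PARSE:P1(v=7,ok=F), VALIDATE:-, TRANSFORM:-, EMIT:-] out:-; in:P1
Tick 2: [PARSE:P2(v=18,ok=F), VALIDATE:P1(v=7,ok=F), TRANSFORM:-, EMIT:-] out:-; in:P2
Tick 3: [PARSE:P3(v=14,ok=F), VALIDATE:P2(v=18,ok=F), TRANSFORM:P1(v=0,ok=F), EMIT:-] out:-; in:P3
Tick 4: [PARSE:-, VALIDATE:P3(v=14,ok=T), TRANSFORM:P2(v=0,ok=F), EMIT:P1(v=0,ok=F)] out:-; in:-
Tick 5: [PARSE:-, VALIDATE:-, TRANSFORM:P3(v=28,ok=T), EMIT:P2(v=0,ok=F)] out:P1(v=0); in:-
Tick 6: [PARSE:-, VALIDATE:-, TRANSFORM:-, EMIT:P3(v=28,ok=T)] out:P2(v=0); in:-
Tick 7: [PARSE:-, VALIDATE:-, TRANSFORM:-, EMIT:-] out:P3(v=28); in:-
P2: arrives tick 2, valid=False (id=2, id%3=2), emit tick 6, final value 0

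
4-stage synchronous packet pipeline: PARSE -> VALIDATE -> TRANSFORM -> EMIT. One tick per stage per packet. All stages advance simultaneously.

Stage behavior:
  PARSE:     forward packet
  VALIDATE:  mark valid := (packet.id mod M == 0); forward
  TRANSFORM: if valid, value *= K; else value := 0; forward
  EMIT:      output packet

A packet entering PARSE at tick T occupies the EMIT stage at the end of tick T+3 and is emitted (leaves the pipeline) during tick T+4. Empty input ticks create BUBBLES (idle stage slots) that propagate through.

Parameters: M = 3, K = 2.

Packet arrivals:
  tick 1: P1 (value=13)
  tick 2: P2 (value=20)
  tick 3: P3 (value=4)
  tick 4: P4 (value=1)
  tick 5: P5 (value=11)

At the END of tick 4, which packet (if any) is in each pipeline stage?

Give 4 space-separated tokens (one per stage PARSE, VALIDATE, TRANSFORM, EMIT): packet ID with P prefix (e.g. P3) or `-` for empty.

Answer: P4 P3 P2 P1

Derivation:
Tick 1: [PARSE:P1(v=13,ok=F), VALIDATE:-, TRANSFORM:-, EMIT:-] out:-; in:P1
Tick 2: [PARSE:P2(v=20,ok=F), VALIDATE:P1(v=13,ok=F), TRANSFORM:-, EMIT:-] out:-; in:P2
Tick 3: [PARSE:P3(v=4,ok=F), VALIDATE:P2(v=20,ok=F), TRANSFORM:P1(v=0,ok=F), EMIT:-] out:-; in:P3
Tick 4: [PARSE:P4(v=1,ok=F), VALIDATE:P3(v=4,ok=T), TRANSFORM:P2(v=0,ok=F), EMIT:P1(v=0,ok=F)] out:-; in:P4
At end of tick 4: ['P4', 'P3', 'P2', 'P1']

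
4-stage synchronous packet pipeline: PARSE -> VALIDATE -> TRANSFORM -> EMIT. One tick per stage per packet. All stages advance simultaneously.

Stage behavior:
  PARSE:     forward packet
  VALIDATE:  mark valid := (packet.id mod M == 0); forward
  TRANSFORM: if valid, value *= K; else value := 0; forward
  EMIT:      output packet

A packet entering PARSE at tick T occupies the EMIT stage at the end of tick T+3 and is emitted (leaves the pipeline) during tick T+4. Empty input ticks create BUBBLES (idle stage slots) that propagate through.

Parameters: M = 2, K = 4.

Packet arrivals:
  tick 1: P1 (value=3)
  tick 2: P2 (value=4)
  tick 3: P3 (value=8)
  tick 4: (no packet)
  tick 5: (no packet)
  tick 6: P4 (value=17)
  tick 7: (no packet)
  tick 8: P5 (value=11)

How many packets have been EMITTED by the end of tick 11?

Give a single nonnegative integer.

Answer: 4

Derivation:
Tick 1: [PARSE:P1(v=3,ok=F), VALIDATE:-, TRANSFORM:-, EMIT:-] out:-; in:P1
Tick 2: [PARSE:P2(v=4,ok=F), VALIDATE:P1(v=3,ok=F), TRANSFORM:-, EMIT:-] out:-; in:P2
Tick 3: [PARSE:P3(v=8,ok=F), VALIDATE:P2(v=4,ok=T), TRANSFORM:P1(v=0,ok=F), EMIT:-] out:-; in:P3
Tick 4: [PARSE:-, VALIDATE:P3(v=8,ok=F), TRANSFORM:P2(v=16,ok=T), EMIT:P1(v=0,ok=F)] out:-; in:-
Tick 5: [PARSE:-, VALIDATE:-, TRANSFORM:P3(v=0,ok=F), EMIT:P2(v=16,ok=T)] out:P1(v=0); in:-
Tick 6: [PARSE:P4(v=17,ok=F), VALIDATE:-, TRANSFORM:-, EMIT:P3(v=0,ok=F)] out:P2(v=16); in:P4
Tick 7: [PARSE:-, VALIDATE:P4(v=17,ok=T), TRANSFORM:-, EMIT:-] out:P3(v=0); in:-
Tick 8: [PARSE:P5(v=11,ok=F), VALIDATE:-, TRANSFORM:P4(v=68,ok=T), EMIT:-] out:-; in:P5
Tick 9: [PARSE:-, VALIDATE:P5(v=11,ok=F), TRANSFORM:-, EMIT:P4(v=68,ok=T)] out:-; in:-
Tick 10: [PARSE:-, VALIDATE:-, TRANSFORM:P5(v=0,ok=F), EMIT:-] out:P4(v=68); in:-
Tick 11: [PARSE:-, VALIDATE:-, TRANSFORM:-, EMIT:P5(v=0,ok=F)] out:-; in:-
Emitted by tick 11: ['P1', 'P2', 'P3', 'P4']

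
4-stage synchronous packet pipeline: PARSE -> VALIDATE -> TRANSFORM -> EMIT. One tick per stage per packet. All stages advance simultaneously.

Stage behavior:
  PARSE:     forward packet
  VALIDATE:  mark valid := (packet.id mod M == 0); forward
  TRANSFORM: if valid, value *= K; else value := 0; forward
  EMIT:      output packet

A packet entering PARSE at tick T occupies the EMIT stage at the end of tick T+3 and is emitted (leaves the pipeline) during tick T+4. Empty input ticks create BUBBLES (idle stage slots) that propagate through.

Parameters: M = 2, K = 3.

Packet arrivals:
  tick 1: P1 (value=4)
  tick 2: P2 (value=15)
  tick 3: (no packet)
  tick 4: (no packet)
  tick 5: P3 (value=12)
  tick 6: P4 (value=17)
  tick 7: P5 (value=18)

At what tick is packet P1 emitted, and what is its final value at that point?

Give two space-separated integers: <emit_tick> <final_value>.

Tick 1: [PARSE:P1(v=4,ok=F), VALIDATE:-, TRANSFORM:-, EMIT:-] out:-; in:P1
Tick 2: [PARSE:P2(v=15,ok=F), VALIDATE:P1(v=4,ok=F), TRANSFORM:-, EMIT:-] out:-; in:P2
Tick 3: [PARSE:-, VALIDATE:P2(v=15,ok=T), TRANSFORM:P1(v=0,ok=F), EMIT:-] out:-; in:-
Tick 4: [PARSE:-, VALIDATE:-, TRANSFORM:P2(v=45,ok=T), EMIT:P1(v=0,ok=F)] out:-; in:-
Tick 5: [PARSE:P3(v=12,ok=F), VALIDATE:-, TRANSFORM:-, EMIT:P2(v=45,ok=T)] out:P1(v=0); in:P3
Tick 6: [PARSE:P4(v=17,ok=F), VALIDATE:P3(v=12,ok=F), TRANSFORM:-, EMIT:-] out:P2(v=45); in:P4
Tick 7: [PARSE:P5(v=18,ok=F), VALIDATE:P4(v=17,ok=T), TRANSFORM:P3(v=0,ok=F), EMIT:-] out:-; in:P5
Tick 8: [PARSE:-, VALIDATE:P5(v=18,ok=F), TRANSFORM:P4(v=51,ok=T), EMIT:P3(v=0,ok=F)] out:-; in:-
Tick 9: [PARSE:-, VALIDATE:-, TRANSFORM:P5(v=0,ok=F), EMIT:P4(v=51,ok=T)] out:P3(v=0); in:-
Tick 10: [PARSE:-, VALIDATE:-, TRANSFORM:-, EMIT:P5(v=0,ok=F)] out:P4(v=51); in:-
Tick 11: [PARSE:-, VALIDATE:-, TRANSFORM:-, EMIT:-] out:P5(v=0); in:-
P1: arrives tick 1, valid=False (id=1, id%2=1), emit tick 5, final value 0

Answer: 5 0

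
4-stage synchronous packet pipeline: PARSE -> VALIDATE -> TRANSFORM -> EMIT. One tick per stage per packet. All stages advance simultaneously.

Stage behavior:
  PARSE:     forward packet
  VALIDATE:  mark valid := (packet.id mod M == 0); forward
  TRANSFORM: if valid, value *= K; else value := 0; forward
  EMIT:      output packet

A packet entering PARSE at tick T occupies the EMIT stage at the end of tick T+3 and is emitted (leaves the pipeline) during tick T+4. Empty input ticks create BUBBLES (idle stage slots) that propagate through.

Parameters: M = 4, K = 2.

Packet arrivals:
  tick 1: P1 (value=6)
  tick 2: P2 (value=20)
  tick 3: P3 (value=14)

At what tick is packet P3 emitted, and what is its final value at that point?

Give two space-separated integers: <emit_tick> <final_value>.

Answer: 7 0

Derivation:
Tick 1: [PARSE:P1(v=6,ok=F), VALIDATE:-, TRANSFORM:-, EMIT:-] out:-; in:P1
Tick 2: [PARSE:P2(v=20,ok=F), VALIDATE:P1(v=6,ok=F), TRANSFORM:-, EMIT:-] out:-; in:P2
Tick 3: [PARSE:P3(v=14,ok=F), VALIDATE:P2(v=20,ok=F), TRANSFORM:P1(v=0,ok=F), EMIT:-] out:-; in:P3
Tick 4: [PARSE:-, VALIDATE:P3(v=14,ok=F), TRANSFORM:P2(v=0,ok=F), EMIT:P1(v=0,ok=F)] out:-; in:-
Tick 5: [PARSE:-, VALIDATE:-, TRANSFORM:P3(v=0,ok=F), EMIT:P2(v=0,ok=F)] out:P1(v=0); in:-
Tick 6: [PARSE:-, VALIDATE:-, TRANSFORM:-, EMIT:P3(v=0,ok=F)] out:P2(v=0); in:-
Tick 7: [PARSE:-, VALIDATE:-, TRANSFORM:-, EMIT:-] out:P3(v=0); in:-
P3: arrives tick 3, valid=False (id=3, id%4=3), emit tick 7, final value 0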